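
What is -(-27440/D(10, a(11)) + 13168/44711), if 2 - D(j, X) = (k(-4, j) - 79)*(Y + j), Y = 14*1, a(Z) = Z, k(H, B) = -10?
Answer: 599358328/47796059 ≈ 12.540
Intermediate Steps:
Y = 14
D(j, X) = 1248 + 89*j (D(j, X) = 2 - (-10 - 79)*(14 + j) = 2 - (-89)*(14 + j) = 2 - (-1246 - 89*j) = 2 + (1246 + 89*j) = 1248 + 89*j)
-(-27440/D(10, a(11)) + 13168/44711) = -(-27440/(1248 + 89*10) + 13168/44711) = -(-27440/(1248 + 890) + 13168*(1/44711)) = -(-27440/2138 + 13168/44711) = -(-27440*1/2138 + 13168/44711) = -(-13720/1069 + 13168/44711) = -1*(-599358328/47796059) = 599358328/47796059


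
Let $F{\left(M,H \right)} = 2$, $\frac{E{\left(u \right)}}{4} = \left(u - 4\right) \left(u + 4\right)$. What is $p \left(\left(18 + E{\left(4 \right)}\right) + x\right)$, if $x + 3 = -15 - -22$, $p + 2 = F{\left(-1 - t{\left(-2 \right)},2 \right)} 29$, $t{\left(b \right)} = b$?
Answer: $1232$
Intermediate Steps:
$E{\left(u \right)} = 4 \left(-4 + u\right) \left(4 + u\right)$ ($E{\left(u \right)} = 4 \left(u - 4\right) \left(u + 4\right) = 4 \left(-4 + u\right) \left(4 + u\right)$)
$p = 56$ ($p = -2 + 2 \cdot 29 = -2 + 58 = 56$)
$x = 4$ ($x = -3 - -7 = -3 + \left(-15 + 22\right) = -3 + 7 = 4$)
$p \left(\left(18 + E{\left(4 \right)}\right) + x\right) = 56 \left(\left(18 - \left(64 - 4 \cdot 4^{2}\right)\right) + 4\right) = 56 \left(\left(18 + \left(-64 + 4 \cdot 16\right)\right) + 4\right) = 56 \left(\left(18 + \left(-64 + 64\right)\right) + 4\right) = 56 \left(\left(18 + 0\right) + 4\right) = 56 \left(18 + 4\right) = 56 \cdot 22 = 1232$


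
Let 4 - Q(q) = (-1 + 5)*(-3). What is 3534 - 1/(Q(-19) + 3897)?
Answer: 13828541/3913 ≈ 3534.0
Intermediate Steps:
Q(q) = 16 (Q(q) = 4 - (-1 + 5)*(-3) = 4 - 4*(-3) = 4 - 1*(-12) = 4 + 12 = 16)
3534 - 1/(Q(-19) + 3897) = 3534 - 1/(16 + 3897) = 3534 - 1/3913 = 13828541/3913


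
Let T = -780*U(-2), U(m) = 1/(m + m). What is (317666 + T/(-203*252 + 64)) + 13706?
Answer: 16930458029/51092 ≈ 3.3137e+5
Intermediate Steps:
U(m) = 1/(2*m)
T = 195 (T = -390/(-2) = -390*(-1)/2 = -780*(-¼) = 195)
(317666 + T/(-203*252 + 64)) + 13706 = (317666 + 195/(-203*252 + 64)) + 13706 = (317666 + 195/(-51156 + 64)) + 13706 = (317666 + 195/(-51092)) + 13706 = (317666 + 195*(-1/51092)) + 13706 = (317666 - 195/51092) + 13706 = 16230191077/51092 + 13706 = 16930458029/51092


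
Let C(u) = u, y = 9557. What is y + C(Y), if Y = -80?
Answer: 9477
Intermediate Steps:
y + C(Y) = 9557 - 80 = 9477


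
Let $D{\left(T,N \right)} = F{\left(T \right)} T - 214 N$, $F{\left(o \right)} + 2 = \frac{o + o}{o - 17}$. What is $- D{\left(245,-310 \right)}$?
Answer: $- \frac{7566925}{114} \approx -66377.0$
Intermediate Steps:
$F{\left(o \right)} = -2 + \frac{2 o}{-17 + o}$ ($F{\left(o \right)} = -2 + \frac{o + o}{o - 17} = -2 + \frac{2 o}{-17 + o}$)
$D{\left(T,N \right)} = - 214 N + \frac{34 T}{-17 + T}$ ($D{\left(T,N \right)} = \frac{34}{-17 + T} T - 214 N = \frac{34 T}{-17 + T} - 214 N = - 214 N + \frac{34 T}{-17 + T}$)
$- D{\left(245,-310 \right)} = - \frac{2 \left(17 \cdot 245 - - 33170 \left(-17 + 245\right)\right)}{-17 + 245} = - \frac{2 \left(4165 - \left(-33170\right) 228\right)}{228} = - \frac{2 \left(4165 + 7562760\right)}{228} = - \frac{2 \cdot 7566925}{228} = \left(-1\right) \frac{7566925}{114} = - \frac{7566925}{114}$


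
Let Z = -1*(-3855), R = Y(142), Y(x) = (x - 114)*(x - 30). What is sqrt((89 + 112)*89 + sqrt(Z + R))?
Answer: sqrt(17889 + sqrt(6991)) ≈ 134.06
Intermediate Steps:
Y(x) = (-114 + x)*(-30 + x)
R = 3136 (R = 3420 + 142**2 - 144*142 = 3420 + 20164 - 20448 = 3136)
Z = 3855
sqrt((89 + 112)*89 + sqrt(Z + R)) = sqrt((89 + 112)*89 + sqrt(3855 + 3136)) = sqrt(201*89 + sqrt(6991)) = sqrt(17889 + sqrt(6991))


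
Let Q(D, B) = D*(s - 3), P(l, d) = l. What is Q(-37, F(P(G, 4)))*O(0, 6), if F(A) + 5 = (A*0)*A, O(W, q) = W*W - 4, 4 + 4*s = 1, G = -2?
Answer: -555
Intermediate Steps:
s = -¾ (s = -1 + (¼)*1 = -1 + ¼ = -¾ ≈ -0.75000)
O(W, q) = -4 + W² (O(W, q) = W² - 4 = -4 + W²)
F(A) = -5 (F(A) = -5 + (A*0)*A = -5 + 0*A = -5 + 0 = -5)
Q(D, B) = -15*D/4 (Q(D, B) = D*(-¾ - 3) = D*(-15/4) = -15*D/4)
Q(-37, F(P(G, 4)))*O(0, 6) = (-15/4*(-37))*(-4 + 0²) = 555*(-4 + 0)/4 = (555/4)*(-4) = -555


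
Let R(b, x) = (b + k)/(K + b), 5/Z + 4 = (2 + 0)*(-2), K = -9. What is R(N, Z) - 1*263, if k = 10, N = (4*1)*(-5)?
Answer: -7617/29 ≈ -262.66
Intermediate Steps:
N = -20 (N = 4*(-5) = -20)
Z = -5/8 (Z = 5/(-4 + (2 + 0)*(-2)) = 5/(-4 + 2*(-2)) = 5/(-4 - 4) = 5/(-8) = 5*(-⅛) = -5/8 ≈ -0.62500)
R(b, x) = (10 + b)/(-9 + b) (R(b, x) = (b + 10)/(-9 + b) = (10 + b)/(-9 + b))
R(N, Z) - 1*263 = (10 - 20)/(-9 - 20) - 1*263 = -10/(-29) - 263 = -1/29*(-10) - 263 = 10/29 - 263 = -7617/29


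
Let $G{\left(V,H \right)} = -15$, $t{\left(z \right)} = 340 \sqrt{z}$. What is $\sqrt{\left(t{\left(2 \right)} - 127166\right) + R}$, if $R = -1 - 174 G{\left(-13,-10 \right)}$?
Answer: $\sqrt{-124557 + 340 \sqrt{2}} \approx 352.24 i$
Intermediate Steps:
$R = 2609$ ($R = -1 - -2610 = -1 + 2610 = 2609$)
$\sqrt{\left(t{\left(2 \right)} - 127166\right) + R} = \sqrt{\left(340 \sqrt{2} - 127166\right) + 2609} = \sqrt{\left(-127166 + 340 \sqrt{2}\right) + 2609} = \sqrt{-124557 + 340 \sqrt{2}}$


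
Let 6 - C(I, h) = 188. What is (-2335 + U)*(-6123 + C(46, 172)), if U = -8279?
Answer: 66921270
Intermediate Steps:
C(I, h) = -182 (C(I, h) = 6 - 1*188 = 6 - 188 = -182)
(-2335 + U)*(-6123 + C(46, 172)) = (-2335 - 8279)*(-6123 - 182) = -10614*(-6305) = 66921270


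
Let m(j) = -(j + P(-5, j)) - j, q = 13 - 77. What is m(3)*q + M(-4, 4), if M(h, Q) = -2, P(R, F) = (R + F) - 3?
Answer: 62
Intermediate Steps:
P(R, F) = -3 + F + R (P(R, F) = (F + R) - 3 = -3 + F + R)
q = -64
m(j) = 8 - 3*j (m(j) = -(j + (-3 + j - 5)) - j = -(j + (-8 + j)) - j = -(-8 + 2*j) - j = (8 - 2*j) - j = 8 - 3*j)
m(3)*q + M(-4, 4) = (8 - 3*3)*(-64) - 2 = (8 - 9)*(-64) - 2 = -1*(-64) - 2 = 64 - 2 = 62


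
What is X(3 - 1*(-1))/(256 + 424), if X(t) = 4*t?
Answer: 2/85 ≈ 0.023529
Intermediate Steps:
X(3 - 1*(-1))/(256 + 424) = (4*(3 - 1*(-1)))/(256 + 424) = (4*(3 + 1))/680 = (4*4)/680 = (1/680)*16 = 2/85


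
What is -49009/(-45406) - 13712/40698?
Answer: 685980605/923966694 ≈ 0.74243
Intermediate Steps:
-49009/(-45406) - 13712/40698 = -49009*(-1/45406) - 13712*1/40698 = 49009/45406 - 6856/20349 = 685980605/923966694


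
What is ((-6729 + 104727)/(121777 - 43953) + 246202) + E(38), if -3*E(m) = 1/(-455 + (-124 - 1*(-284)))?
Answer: 8478531221267/34437120 ≈ 2.4620e+5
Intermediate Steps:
E(m) = 1/885 (E(m) = -1/(3*(-455 + (-124 - 1*(-284)))) = -1/(3*(-455 + (-124 + 284))) = -1/(3*(-455 + 160)) = -⅓/(-295) = -⅓*(-1/295) = 1/885)
((-6729 + 104727)/(121777 - 43953) + 246202) + E(38) = ((-6729 + 104727)/(121777 - 43953) + 246202) + 1/885 = (97998/77824 + 246202) + 1/885 = (97998*(1/77824) + 246202) + 1/885 = (48999/38912 + 246202) + 1/885 = 9580261223/38912 + 1/885 = 8478531221267/34437120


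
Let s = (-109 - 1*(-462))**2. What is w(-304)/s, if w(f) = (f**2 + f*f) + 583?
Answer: 185415/124609 ≈ 1.4880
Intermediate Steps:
s = 124609 (s = (-109 + 462)**2 = 353**2 = 124609)
w(f) = 583 + 2*f**2 (w(f) = (f**2 + f**2) + 583 = 2*f**2 + 583 = 583 + 2*f**2)
w(-304)/s = (583 + 2*(-304)**2)/124609 = (583 + 2*92416)*(1/124609) = (583 + 184832)*(1/124609) = 185415*(1/124609) = 185415/124609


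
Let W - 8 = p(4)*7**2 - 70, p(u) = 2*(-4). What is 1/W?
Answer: -1/454 ≈ -0.0022026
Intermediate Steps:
p(u) = -8
W = -454 (W = 8 + (-8*7**2 - 70) = 8 + (-8*49 - 70) = 8 + (-392 - 70) = 8 - 462 = -454)
1/W = 1/(-454) = -1/454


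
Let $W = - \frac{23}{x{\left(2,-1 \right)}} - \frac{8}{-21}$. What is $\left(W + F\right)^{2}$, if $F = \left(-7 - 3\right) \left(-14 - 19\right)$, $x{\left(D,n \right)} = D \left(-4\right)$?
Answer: $\frac{3134544169}{28224} \approx 1.1106 \cdot 10^{5}$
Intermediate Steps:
$x{\left(D,n \right)} = - 4 D$
$W = \frac{547}{168}$ ($W = - \frac{23}{\left(-4\right) 2} - \frac{8}{-21} = - \frac{23}{-8} - - \frac{8}{21} = \left(-23\right) \left(- \frac{1}{8}\right) + \frac{8}{21} = \frac{23}{8} + \frac{8}{21} = \frac{547}{168} \approx 3.256$)
$F = 330$ ($F = \left(-10\right) \left(-33\right) = 330$)
$\left(W + F\right)^{2} = \left(\frac{547}{168} + 330\right)^{2} = \left(\frac{55987}{168}\right)^{2} = \frac{3134544169}{28224}$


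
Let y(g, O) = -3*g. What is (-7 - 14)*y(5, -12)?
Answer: 315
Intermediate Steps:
(-7 - 14)*y(5, -12) = (-7 - 14)*(-3*5) = -21*(-15) = 315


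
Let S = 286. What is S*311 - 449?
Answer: 88497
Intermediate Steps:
S*311 - 449 = 286*311 - 449 = 88946 - 449 = 88497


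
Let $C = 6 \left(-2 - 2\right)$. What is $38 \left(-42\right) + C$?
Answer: $-1620$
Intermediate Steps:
$C = -24$ ($C = 6 \left(-4\right) = -24$)
$38 \left(-42\right) + C = 38 \left(-42\right) - 24 = -1596 - 24 = -1620$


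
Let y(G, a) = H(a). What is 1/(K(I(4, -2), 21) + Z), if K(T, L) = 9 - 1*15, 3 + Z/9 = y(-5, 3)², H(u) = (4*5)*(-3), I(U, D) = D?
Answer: 1/32367 ≈ 3.0896e-5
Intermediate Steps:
H(u) = -60 (H(u) = 20*(-3) = -60)
y(G, a) = -60
Z = 32373 (Z = -27 + 9*(-60)² = -27 + 9*3600 = -27 + 32400 = 32373)
K(T, L) = -6 (K(T, L) = 9 - 15 = -6)
1/(K(I(4, -2), 21) + Z) = 1/(-6 + 32373) = 1/32367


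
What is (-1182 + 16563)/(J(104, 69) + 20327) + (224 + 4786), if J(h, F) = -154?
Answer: 101082111/20173 ≈ 5010.8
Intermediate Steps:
(-1182 + 16563)/(J(104, 69) + 20327) + (224 + 4786) = (-1182 + 16563)/(-154 + 20327) + (224 + 4786) = 15381/20173 + 5010 = 101082111/20173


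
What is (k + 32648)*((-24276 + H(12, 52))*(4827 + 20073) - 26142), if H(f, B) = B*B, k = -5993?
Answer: -14318238149010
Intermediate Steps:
H(f, B) = B²
(k + 32648)*((-24276 + H(12, 52))*(4827 + 20073) - 26142) = (-5993 + 32648)*((-24276 + 52²)*(4827 + 20073) - 26142) = 26655*((-24276 + 2704)*24900 - 26142) = 26655*(-21572*24900 - 26142) = 26655*(-537142800 - 26142) = 26655*(-537168942) = -14318238149010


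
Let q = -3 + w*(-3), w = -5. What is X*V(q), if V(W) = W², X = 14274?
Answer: 2055456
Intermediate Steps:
q = 12 (q = -3 - 5*(-3) = -3 + 15 = 12)
X*V(q) = 14274*12² = 14274*144 = 2055456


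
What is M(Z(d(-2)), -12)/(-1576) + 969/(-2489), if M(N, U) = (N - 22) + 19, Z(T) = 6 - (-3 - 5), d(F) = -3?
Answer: -81817/206456 ≈ -0.39629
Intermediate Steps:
Z(T) = 14 (Z(T) = 6 - 1*(-8) = 6 + 8 = 14)
M(N, U) = -3 + N (M(N, U) = (-22 + N) + 19 = -3 + N)
M(Z(d(-2)), -12)/(-1576) + 969/(-2489) = (-3 + 14)/(-1576) + 969/(-2489) = 11*(-1/1576) + 969*(-1/2489) = -11/1576 - 51/131 = -81817/206456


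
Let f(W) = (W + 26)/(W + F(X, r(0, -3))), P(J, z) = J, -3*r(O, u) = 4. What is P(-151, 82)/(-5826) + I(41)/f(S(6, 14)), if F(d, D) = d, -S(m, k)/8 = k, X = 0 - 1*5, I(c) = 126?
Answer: 42949939/250518 ≈ 171.44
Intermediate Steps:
r(O, u) = -4/3 (r(O, u) = -⅓*4 = -4/3)
X = -5 (X = 0 - 5 = -5)
S(m, k) = -8*k
f(W) = (26 + W)/(-5 + W) (f(W) = (W + 26)/(W - 5) = (26 + W)/(-5 + W))
P(-151, 82)/(-5826) + I(41)/f(S(6, 14)) = -151/(-5826) + 126/(((26 - 8*14)/(-5 - 8*14))) = -151*(-1/5826) + 126/(((26 - 112)/(-5 - 112))) = 151/5826 + 126/((-86/(-117))) = 151/5826 + 126/((-1/117*(-86))) = 151/5826 + 126/(86/117) = 151/5826 + 126*(117/86) = 151/5826 + 7371/43 = 42949939/250518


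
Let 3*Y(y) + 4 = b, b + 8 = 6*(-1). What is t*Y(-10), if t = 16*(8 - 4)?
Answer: -384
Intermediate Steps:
b = -14 (b = -8 + 6*(-1) = -8 - 6 = -14)
t = 64 (t = 16*4 = 64)
Y(y) = -6 (Y(y) = -4/3 + (⅓)*(-14) = -4/3 - 14/3 = -6)
t*Y(-10) = 64*(-6) = -384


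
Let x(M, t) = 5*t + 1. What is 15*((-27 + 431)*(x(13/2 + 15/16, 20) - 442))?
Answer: -2066460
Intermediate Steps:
x(M, t) = 1 + 5*t
15*((-27 + 431)*(x(13/2 + 15/16, 20) - 442)) = 15*((-27 + 431)*((1 + 5*20) - 442)) = 15*(404*((1 + 100) - 442)) = 15*(404*(101 - 442)) = 15*(404*(-341)) = 15*(-137764) = -2066460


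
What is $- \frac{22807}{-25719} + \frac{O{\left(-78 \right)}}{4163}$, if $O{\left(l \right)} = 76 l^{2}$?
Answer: $\frac{11986999637}{107068197} \approx 111.96$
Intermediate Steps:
$- \frac{22807}{-25719} + \frac{O{\left(-78 \right)}}{4163} = - \frac{22807}{-25719} + \frac{76 \left(-78\right)^{2}}{4163} = \left(-22807\right) \left(- \frac{1}{25719}\right) + 76 \cdot 6084 \cdot \frac{1}{4163} = \frac{22807}{25719} + 462384 \cdot \frac{1}{4163} = \frac{22807}{25719} + \frac{462384}{4163} = \frac{11986999637}{107068197}$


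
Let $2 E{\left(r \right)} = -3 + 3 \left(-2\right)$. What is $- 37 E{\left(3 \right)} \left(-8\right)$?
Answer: $-1332$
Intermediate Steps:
$E{\left(r \right)} = - \frac{9}{2}$ ($E{\left(r \right)} = \frac{-3 + 3 \left(-2\right)}{2} = \frac{-3 - 6}{2} = \frac{1}{2} \left(-9\right) = - \frac{9}{2}$)
$- 37 E{\left(3 \right)} \left(-8\right) = \left(-37\right) \left(- \frac{9}{2}\right) \left(-8\right) = \frac{333}{2} \left(-8\right) = -1332$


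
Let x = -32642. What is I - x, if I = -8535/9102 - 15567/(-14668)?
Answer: 726331512461/22251356 ≈ 32642.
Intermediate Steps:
I = 2749909/22251356 (I = -8535*1/9102 - 15567*(-1/14668) = -2845/3034 + 15567/14668 = 2749909/22251356 ≈ 0.12358)
I - x = 2749909/22251356 - 1*(-32642) = 2749909/22251356 + 32642 = 726331512461/22251356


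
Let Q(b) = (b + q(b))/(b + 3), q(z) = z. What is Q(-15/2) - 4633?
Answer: -13889/3 ≈ -4629.7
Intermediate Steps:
Q(b) = 2*b/(3 + b) (Q(b) = (b + b)/(b + 3) = (2*b)/(3 + b) = 2*b/(3 + b))
Q(-15/2) - 4633 = 2*(-15/2)/(3 - 15/2) - 4633 = 2*(-15/2)/(-9/2) - 4633 = 2*(-15/2)*(-2/9) - 4633 = 10/3 - 4633 = -13889/3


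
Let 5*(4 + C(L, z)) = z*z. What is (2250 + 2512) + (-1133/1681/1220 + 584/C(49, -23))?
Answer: 4976884281263/1043867380 ≈ 4767.7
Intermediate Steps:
C(L, z) = -4 + z²/5 (C(L, z) = -4 + (z*z)/5 = -4 + z²/5)
(2250 + 2512) + (-1133/1681/1220 + 584/C(49, -23)) = (2250 + 2512) + (-1133/1681/1220 + 584/(-4 + (⅕)*(-23)²)) = 4762 + (-1133*1/1681*(1/1220) + 584/(-4 + (⅕)*529)) = 4762 + (-1133/1681*1/1220 + 584/(-4 + 529/5)) = 4762 + (-1133/2050820 + 584/(509/5)) = 4762 + (-1133/2050820 + 584*(5/509)) = 4762 + (-1133/2050820 + 2920/509) = 4762 + 5987817703/1043867380 = 4976884281263/1043867380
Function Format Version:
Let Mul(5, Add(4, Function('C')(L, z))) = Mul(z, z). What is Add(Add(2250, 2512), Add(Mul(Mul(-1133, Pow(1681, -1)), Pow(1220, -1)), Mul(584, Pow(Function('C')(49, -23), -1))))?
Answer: Rational(4976884281263, 1043867380) ≈ 4767.7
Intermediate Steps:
Function('C')(L, z) = Add(-4, Mul(Rational(1, 5), Pow(z, 2))) (Function('C')(L, z) = Add(-4, Mul(Rational(1, 5), Mul(z, z))) = Add(-4, Mul(Rational(1, 5), Pow(z, 2))))
Add(Add(2250, 2512), Add(Mul(Mul(-1133, Pow(1681, -1)), Pow(1220, -1)), Mul(584, Pow(Function('C')(49, -23), -1)))) = Add(Add(2250, 2512), Add(Mul(Mul(-1133, Pow(1681, -1)), Pow(1220, -1)), Mul(584, Pow(Add(-4, Mul(Rational(1, 5), Pow(-23, 2))), -1)))) = Add(4762, Add(Mul(Mul(-1133, Rational(1, 1681)), Rational(1, 1220)), Mul(584, Pow(Add(-4, Mul(Rational(1, 5), 529)), -1)))) = Add(4762, Add(Mul(Rational(-1133, 1681), Rational(1, 1220)), Mul(584, Pow(Add(-4, Rational(529, 5)), -1)))) = Add(4762, Add(Rational(-1133, 2050820), Mul(584, Pow(Rational(509, 5), -1)))) = Add(4762, Add(Rational(-1133, 2050820), Mul(584, Rational(5, 509)))) = Add(4762, Add(Rational(-1133, 2050820), Rational(2920, 509))) = Add(4762, Rational(5987817703, 1043867380)) = Rational(4976884281263, 1043867380)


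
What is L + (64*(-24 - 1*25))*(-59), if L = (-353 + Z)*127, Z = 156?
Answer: 160005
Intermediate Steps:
L = -25019 (L = (-353 + 156)*127 = -197*127 = -25019)
L + (64*(-24 - 1*25))*(-59) = -25019 + (64*(-24 - 1*25))*(-59) = -25019 + (64*(-24 - 25))*(-59) = -25019 + (64*(-49))*(-59) = -25019 - 3136*(-59) = -25019 + 185024 = 160005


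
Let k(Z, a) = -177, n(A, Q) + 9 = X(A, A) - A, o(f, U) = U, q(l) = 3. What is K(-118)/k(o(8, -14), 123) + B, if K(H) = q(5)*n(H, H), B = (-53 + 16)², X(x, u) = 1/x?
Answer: 9518117/6962 ≈ 1367.2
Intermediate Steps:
n(A, Q) = -9 + 1/A - A (n(A, Q) = -9 + (1/A - A) = -9 + 1/A - A)
B = 1369 (B = (-37)² = 1369)
K(H) = -27 - 3*H + 3/H (K(H) = 3*(-9 + 1/H - H) = -27 - 3*H + 3/H)
K(-118)/k(o(8, -14), 123) + B = (-27 - 3*(-118) + 3/(-118))/(-177) + 1369 = (-27 + 354 + 3*(-1/118))*(-1/177) + 1369 = (-27 + 354 - 3/118)*(-1/177) + 1369 = (38583/118)*(-1/177) + 1369 = -12861/6962 + 1369 = 9518117/6962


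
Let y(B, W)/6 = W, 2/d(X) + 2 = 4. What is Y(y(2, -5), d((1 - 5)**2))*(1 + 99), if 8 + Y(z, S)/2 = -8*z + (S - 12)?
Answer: 44200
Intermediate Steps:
d(X) = 1 (d(X) = 2/(-2 + 4) = 2/2 = 2*(1/2) = 1)
y(B, W) = 6*W
Y(z, S) = -40 - 16*z + 2*S (Y(z, S) = -16 + 2*(-8*z + (S - 12)) = -16 + 2*(-8*z + (-12 + S)) = -16 + 2*(-12 + S - 8*z) = -16 + (-24 - 16*z + 2*S) = -40 - 16*z + 2*S)
Y(y(2, -5), d((1 - 5)**2))*(1 + 99) = (-40 - 96*(-5) + 2*1)*(1 + 99) = (-40 - 16*(-30) + 2)*100 = (-40 + 480 + 2)*100 = 442*100 = 44200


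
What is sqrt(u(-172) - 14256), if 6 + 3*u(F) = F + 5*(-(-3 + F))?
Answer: I*sqrt(126213)/3 ≈ 118.42*I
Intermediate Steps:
u(F) = 3 - 4*F/3 (u(F) = -2 + (F + 5*(-(-3 + F)))/3 = -2 + (F + 5*(3 - F))/3 = -2 + (F + (15 - 5*F))/3 = -2 + (15 - 4*F)/3 = -2 + (5 - 4*F/3) = 3 - 4*F/3)
sqrt(u(-172) - 14256) = sqrt((3 - 4/3*(-172)) - 14256) = sqrt((3 + 688/3) - 14256) = sqrt(697/3 - 14256) = sqrt(-42071/3) = I*sqrt(126213)/3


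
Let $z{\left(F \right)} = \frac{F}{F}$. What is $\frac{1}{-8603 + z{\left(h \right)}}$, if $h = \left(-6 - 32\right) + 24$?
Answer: $- \frac{1}{8602} \approx -0.00011625$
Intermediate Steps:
$h = -14$ ($h = -38 + 24 = -14$)
$z{\left(F \right)} = 1$
$\frac{1}{-8603 + z{\left(h \right)}} = \frac{1}{-8603 + 1} = \frac{1}{-8602} = - \frac{1}{8602}$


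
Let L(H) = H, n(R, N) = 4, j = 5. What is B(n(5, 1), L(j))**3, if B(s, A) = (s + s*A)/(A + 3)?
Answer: 27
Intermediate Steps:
B(s, A) = (s + A*s)/(3 + A)
B(n(5, 1), L(j))**3 = (4*(1 + 5)/(3 + 5))**3 = (4*6/8)**3 = (4*(1/8)*6)**3 = 3**3 = 27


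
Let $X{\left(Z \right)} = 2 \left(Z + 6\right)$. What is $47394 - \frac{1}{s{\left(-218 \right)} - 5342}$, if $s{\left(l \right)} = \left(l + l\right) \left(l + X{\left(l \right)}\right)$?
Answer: $\frac{13012970579}{274570} \approx 47394.0$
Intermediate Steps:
$X{\left(Z \right)} = 12 + 2 Z$ ($X{\left(Z \right)} = 2 \left(6 + Z\right) = 12 + 2 Z$)
$s{\left(l \right)} = 2 l \left(12 + 3 l\right)$ ($s{\left(l \right)} = \left(l + l\right) \left(l + \left(12 + 2 l\right)\right) = 2 l \left(12 + 3 l\right)$)
$47394 - \frac{1}{s{\left(-218 \right)} - 5342} = 47394 - \frac{1}{6 \left(-218\right) \left(4 - 218\right) - 5342} = 47394 - \frac{1}{6 \left(-218\right) \left(-214\right) - 5342} = 47394 - \frac{1}{279912 - 5342} = 47394 - \frac{1}{274570} = \frac{13012970579}{274570}$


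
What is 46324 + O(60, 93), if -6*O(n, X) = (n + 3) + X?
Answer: 46298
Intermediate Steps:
O(n, X) = -½ - X/6 - n/6 (O(n, X) = -((n + 3) + X)/6 = -((3 + n) + X)/6 = -(3 + X + n)/6 = -½ - X/6 - n/6)
46324 + O(60, 93) = 46324 + (-½ - ⅙*93 - ⅙*60) = 46324 + (-½ - 31/2 - 10) = 46324 - 26 = 46298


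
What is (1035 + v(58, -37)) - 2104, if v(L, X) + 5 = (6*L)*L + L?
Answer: 19168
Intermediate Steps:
v(L, X) = -5 + L + 6*L² (v(L, X) = -5 + ((6*L)*L + L) = -5 + (6*L² + L) = -5 + (L + 6*L²) = -5 + L + 6*L²)
(1035 + v(58, -37)) - 2104 = (1035 + (-5 + 58 + 6*58²)) - 2104 = (1035 + (-5 + 58 + 6*3364)) - 2104 = (1035 + (-5 + 58 + 20184)) - 2104 = (1035 + 20237) - 2104 = 21272 - 2104 = 19168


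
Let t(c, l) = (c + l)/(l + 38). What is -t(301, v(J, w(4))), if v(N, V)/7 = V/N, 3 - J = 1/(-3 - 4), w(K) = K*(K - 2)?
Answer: -3507/614 ≈ -5.7117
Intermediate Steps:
w(K) = K*(-2 + K)
J = 22/7 (J = 3 - 1/(-3 - 4) = 3 - 1/(-7) = 3 - 1*(-⅐) = 3 + ⅐ = 22/7 ≈ 3.1429)
v(N, V) = 7*V/N (v(N, V) = 7*(V/N) = 7*V/N)
t(c, l) = (c + l)/(38 + l)
-t(301, v(J, w(4))) = -(301 + 7*(4*(-2 + 4))/(22/7))/(38 + 7*(4*(-2 + 4))/(22/7)) = -(301 + 7*(4*2)*(7/22))/(38 + 7*(4*2)*(7/22)) = -(301 + 7*8*(7/22))/(38 + 7*8*(7/22)) = -(301 + 196/11)/(38 + 196/11) = -3507/(614/11*11) = -11*3507/(614*11) = -1*3507/614 = -3507/614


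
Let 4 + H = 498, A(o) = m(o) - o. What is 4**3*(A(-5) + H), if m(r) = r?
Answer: 31616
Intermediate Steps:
A(o) = 0 (A(o) = o - o = 0)
H = 494 (H = -4 + 498 = 494)
4**3*(A(-5) + H) = 4**3*(0 + 494) = 64*494 = 31616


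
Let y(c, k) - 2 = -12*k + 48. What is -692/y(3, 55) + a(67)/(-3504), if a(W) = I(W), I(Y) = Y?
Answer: 1191949/1068720 ≈ 1.1153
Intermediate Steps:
y(c, k) = 50 - 12*k (y(c, k) = 2 + (-12*k + 48) = 2 + (48 - 12*k) = 50 - 12*k)
a(W) = W
-692/y(3, 55) + a(67)/(-3504) = -692/(50 - 12*55) + 67/(-3504) = -692/(50 - 660) + 67*(-1/3504) = -692/(-610) - 67/3504 = -692*(-1/610) - 67/3504 = 346/305 - 67/3504 = 1191949/1068720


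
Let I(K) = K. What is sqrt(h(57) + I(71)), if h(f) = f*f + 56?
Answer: 4*sqrt(211) ≈ 58.103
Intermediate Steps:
h(f) = 56 + f**2 (h(f) = f**2 + 56 = 56 + f**2)
sqrt(h(57) + I(71)) = sqrt((56 + 57**2) + 71) = sqrt((56 + 3249) + 71) = sqrt(3305 + 71) = sqrt(3376) = 4*sqrt(211)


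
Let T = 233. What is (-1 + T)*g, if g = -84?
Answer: -19488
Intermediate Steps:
(-1 + T)*g = (-1 + 233)*(-84) = 232*(-84) = -19488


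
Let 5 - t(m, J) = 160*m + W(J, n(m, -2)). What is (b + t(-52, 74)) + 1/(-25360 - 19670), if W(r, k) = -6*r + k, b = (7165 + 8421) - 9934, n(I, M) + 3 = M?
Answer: 649602779/45030 ≈ 14426.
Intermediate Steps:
n(I, M) = -3 + M
b = 5652 (b = 15586 - 9934 = 5652)
W(r, k) = k - 6*r
t(m, J) = 10 - 160*m + 6*J (t(m, J) = 5 - (160*m + ((-3 - 2) - 6*J)) = 5 - (160*m + (-5 - 6*J)) = 5 - (-5 - 6*J + 160*m) = 5 + (5 - 160*m + 6*J) = 10 - 160*m + 6*J)
(b + t(-52, 74)) + 1/(-25360 - 19670) = (5652 + (10 - 160*(-52) + 6*74)) + 1/(-25360 - 19670) = (5652 + (10 + 8320 + 444)) + 1/(-45030) = (5652 + 8774) - 1/45030 = 14426 - 1/45030 = 649602779/45030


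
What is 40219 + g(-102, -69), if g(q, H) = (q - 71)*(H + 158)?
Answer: 24822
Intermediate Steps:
g(q, H) = (-71 + q)*(158 + H)
40219 + g(-102, -69) = 40219 + (-11218 - 71*(-69) + 158*(-102) - 69*(-102)) = 40219 + (-11218 + 4899 - 16116 + 7038) = 40219 - 15397 = 24822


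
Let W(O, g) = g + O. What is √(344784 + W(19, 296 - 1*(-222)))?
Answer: 3*√38369 ≈ 587.64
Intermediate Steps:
W(O, g) = O + g
√(344784 + W(19, 296 - 1*(-222))) = √(344784 + (19 + (296 - 1*(-222)))) = √(344784 + (19 + (296 + 222))) = √(344784 + (19 + 518)) = √(344784 + 537) = √345321 = 3*√38369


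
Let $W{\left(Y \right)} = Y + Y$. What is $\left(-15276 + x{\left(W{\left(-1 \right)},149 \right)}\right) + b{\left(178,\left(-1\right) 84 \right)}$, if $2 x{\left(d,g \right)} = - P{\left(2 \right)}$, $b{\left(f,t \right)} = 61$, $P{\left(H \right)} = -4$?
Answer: $-15213$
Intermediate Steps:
$W{\left(Y \right)} = 2 Y$
$x{\left(d,g \right)} = 2$ ($x{\left(d,g \right)} = \frac{\left(-1\right) \left(-4\right)}{2} = \frac{1}{2} \cdot 4 = 2$)
$\left(-15276 + x{\left(W{\left(-1 \right)},149 \right)}\right) + b{\left(178,\left(-1\right) 84 \right)} = \left(-15276 + 2\right) + 61 = -15274 + 61 = -15213$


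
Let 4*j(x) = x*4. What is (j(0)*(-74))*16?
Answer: 0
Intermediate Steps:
j(x) = x (j(x) = (x*4)/4 = (4*x)/4 = x)
(j(0)*(-74))*16 = (0*(-74))*16 = 0*16 = 0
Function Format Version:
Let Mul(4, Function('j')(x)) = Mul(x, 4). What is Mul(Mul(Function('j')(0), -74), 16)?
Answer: 0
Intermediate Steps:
Function('j')(x) = x (Function('j')(x) = Mul(Rational(1, 4), Mul(x, 4)) = Mul(Rational(1, 4), Mul(4, x)) = x)
Mul(Mul(Function('j')(0), -74), 16) = Mul(Mul(0, -74), 16) = Mul(0, 16) = 0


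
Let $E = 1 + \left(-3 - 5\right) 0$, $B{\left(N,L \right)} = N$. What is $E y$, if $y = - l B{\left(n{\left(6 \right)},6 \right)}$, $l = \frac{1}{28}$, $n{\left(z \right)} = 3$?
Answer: $- \frac{3}{28} \approx -0.10714$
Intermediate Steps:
$l = \frac{1}{28} \approx 0.035714$
$E = 1$ ($E = 1 - 0 = 1 + 0 = 1$)
$y = - \frac{3}{28} \approx -0.10714$
$E y = 1 \left(- \frac{3}{28}\right) = - \frac{3}{28}$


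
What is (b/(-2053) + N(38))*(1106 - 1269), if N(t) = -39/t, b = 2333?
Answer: 27501523/78014 ≈ 352.52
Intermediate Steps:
(b/(-2053) + N(38))*(1106 - 1269) = (2333/(-2053) - 39/38)*(1106 - 1269) = (2333*(-1/2053) - 39*1/38)*(-163) = (-2333/2053 - 39/38)*(-163) = -168721/78014*(-163) = 27501523/78014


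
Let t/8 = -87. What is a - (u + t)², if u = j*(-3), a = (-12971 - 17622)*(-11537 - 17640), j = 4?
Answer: 892110697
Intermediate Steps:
t = -696 (t = 8*(-87) = -696)
a = 892611961 (a = -30593*(-29177) = 892611961)
u = -12 (u = 4*(-3) = -12)
a - (u + t)² = 892611961 - (-12 - 696)² = 892611961 - 1*(-708)² = 892611961 - 1*501264 = 892611961 - 501264 = 892110697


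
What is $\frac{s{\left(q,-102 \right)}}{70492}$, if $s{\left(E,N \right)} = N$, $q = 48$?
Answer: $- \frac{51}{35246} \approx -0.001447$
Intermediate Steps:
$\frac{s{\left(q,-102 \right)}}{70492} = - \frac{102}{70492} = \left(-102\right) \frac{1}{70492} = - \frac{51}{35246}$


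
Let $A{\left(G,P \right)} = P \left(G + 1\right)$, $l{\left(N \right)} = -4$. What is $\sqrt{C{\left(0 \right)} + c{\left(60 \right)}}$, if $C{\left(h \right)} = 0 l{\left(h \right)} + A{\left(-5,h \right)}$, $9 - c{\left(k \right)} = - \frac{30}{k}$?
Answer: $\frac{\sqrt{38}}{2} \approx 3.0822$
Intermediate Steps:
$c{\left(k \right)} = 9 + \frac{30}{k}$ ($c{\left(k \right)} = 9 - - \frac{30}{k} = 9 + \frac{30}{k}$)
$A{\left(G,P \right)} = P \left(1 + G\right)$
$C{\left(h \right)} = - 4 h$ ($C{\left(h \right)} = 0 \left(-4\right) + h \left(1 - 5\right) = 0 + h \left(-4\right) = 0 - 4 h = - 4 h$)
$\sqrt{C{\left(0 \right)} + c{\left(60 \right)}} = \sqrt{\left(-4\right) 0 + \left(9 + \frac{30}{60}\right)} = \sqrt{0 + \left(9 + 30 \cdot \frac{1}{60}\right)} = \sqrt{0 + \left(9 + \frac{1}{2}\right)} = \sqrt{0 + \frac{19}{2}} = \sqrt{\frac{19}{2}} = \frac{\sqrt{38}}{2}$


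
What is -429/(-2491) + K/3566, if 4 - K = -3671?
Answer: 10684239/8882906 ≈ 1.2028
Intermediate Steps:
K = 3675 (K = 4 - 1*(-3671) = 4 + 3671 = 3675)
-429/(-2491) + K/3566 = -429/(-2491) + 3675/3566 = -429*(-1/2491) + 3675*(1/3566) = 429/2491 + 3675/3566 = 10684239/8882906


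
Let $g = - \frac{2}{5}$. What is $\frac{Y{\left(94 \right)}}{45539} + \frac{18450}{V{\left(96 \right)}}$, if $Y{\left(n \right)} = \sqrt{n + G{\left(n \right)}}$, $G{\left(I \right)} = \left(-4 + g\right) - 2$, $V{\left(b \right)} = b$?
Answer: $\frac{3075}{16} + \frac{\sqrt{2190}}{227695} \approx 192.19$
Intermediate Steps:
$g = - \frac{2}{5}$ ($g = \left(-2\right) \frac{1}{5} = - \frac{2}{5} \approx -0.4$)
$G{\left(I \right)} = - \frac{32}{5}$ ($G{\left(I \right)} = \left(-4 - \frac{2}{5}\right) - 2 = - \frac{22}{5} - 2 = - \frac{32}{5}$)
$Y{\left(n \right)} = \sqrt{- \frac{32}{5} + n}$ ($Y{\left(n \right)} = \sqrt{n - \frac{32}{5}} = \sqrt{- \frac{32}{5} + n}$)
$\frac{Y{\left(94 \right)}}{45539} + \frac{18450}{V{\left(96 \right)}} = \frac{\frac{1}{5} \sqrt{-160 + 25 \cdot 94}}{45539} + \frac{18450}{96} = \frac{\sqrt{-160 + 2350}}{5} \cdot \frac{1}{45539} + 18450 \cdot \frac{1}{96} = \frac{\sqrt{2190}}{5} \cdot \frac{1}{45539} + \frac{3075}{16} = \frac{\sqrt{2190}}{227695} + \frac{3075}{16} = \frac{3075}{16} + \frac{\sqrt{2190}}{227695}$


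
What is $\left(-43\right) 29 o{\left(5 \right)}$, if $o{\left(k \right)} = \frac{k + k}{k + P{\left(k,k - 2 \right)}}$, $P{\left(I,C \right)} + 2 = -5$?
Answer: $6235$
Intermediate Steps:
$P{\left(I,C \right)} = -7$ ($P{\left(I,C \right)} = -2 - 5 = -7$)
$o{\left(k \right)} = \frac{2 k}{-7 + k}$ ($o{\left(k \right)} = \frac{k + k}{k - 7} = \frac{2 k}{-7 + k}$)
$\left(-43\right) 29 o{\left(5 \right)} = \left(-43\right) 29 \cdot 2 \cdot 5 \frac{1}{-7 + 5} = - 1247 \cdot 2 \cdot 5 \frac{1}{-2} = - 1247 \cdot 2 \cdot 5 \left(- \frac{1}{2}\right) = \left(-1247\right) \left(-5\right) = 6235$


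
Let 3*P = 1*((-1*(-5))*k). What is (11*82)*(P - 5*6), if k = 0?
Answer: -27060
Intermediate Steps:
P = 0 (P = (1*(-1*(-5)*0))/3 = (1*(5*0))/3 = (1*0)/3 = (⅓)*0 = 0)
(11*82)*(P - 5*6) = (11*82)*(0 - 5*6) = 902*(0 - 30) = 902*(-30) = -27060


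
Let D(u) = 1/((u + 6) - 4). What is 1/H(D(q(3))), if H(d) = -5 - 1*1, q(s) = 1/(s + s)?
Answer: -⅙ ≈ -0.16667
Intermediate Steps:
q(s) = 1/(2*s)
D(u) = 1/(2 + u) (D(u) = 1/((6 + u) - 4) = 1/(2 + u))
H(d) = -6 (H(d) = -5 - 1 = -6)
1/H(D(q(3))) = 1/(-6) = -⅙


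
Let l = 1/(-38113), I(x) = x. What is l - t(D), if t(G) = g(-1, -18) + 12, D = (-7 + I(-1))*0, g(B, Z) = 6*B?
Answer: -228679/38113 ≈ -6.0000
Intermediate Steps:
D = 0 (D = (-7 - 1)*0 = -8*0 = 0)
l = -1/38113 ≈ -2.6238e-5
t(G) = 6 (t(G) = 6*(-1) + 12 = -6 + 12 = 6)
l - t(D) = -1/38113 - 1*6 = -1/38113 - 6 = -228679/38113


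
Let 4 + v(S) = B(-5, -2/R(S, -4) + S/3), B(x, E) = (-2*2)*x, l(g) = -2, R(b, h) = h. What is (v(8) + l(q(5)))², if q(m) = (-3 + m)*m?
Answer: 196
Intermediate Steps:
q(m) = m*(-3 + m)
B(x, E) = -4*x
v(S) = 16 (v(S) = -4 - 4*(-5) = -4 + 20 = 16)
(v(8) + l(q(5)))² = (16 - 2)² = 14² = 196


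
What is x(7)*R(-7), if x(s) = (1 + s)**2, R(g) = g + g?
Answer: -896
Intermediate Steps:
R(g) = 2*g
x(7)*R(-7) = (1 + 7)**2*(2*(-7)) = 8**2*(-14) = 64*(-14) = -896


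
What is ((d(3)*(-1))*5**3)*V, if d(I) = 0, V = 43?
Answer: 0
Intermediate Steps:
((d(3)*(-1))*5**3)*V = ((0*(-1))*5**3)*43 = (0*125)*43 = 0*43 = 0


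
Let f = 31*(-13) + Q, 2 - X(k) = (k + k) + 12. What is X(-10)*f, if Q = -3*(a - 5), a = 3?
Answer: -3970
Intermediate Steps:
Q = 6 (Q = -3*(3 - 5) = -3*(-2) = 6)
X(k) = -10 - 2*k (X(k) = 2 - ((k + k) + 12) = 2 - (2*k + 12) = 2 - (12 + 2*k) = 2 + (-12 - 2*k) = -10 - 2*k)
f = -397 (f = 31*(-13) + 6 = -403 + 6 = -397)
X(-10)*f = (-10 - 2*(-10))*(-397) = (-10 + 20)*(-397) = 10*(-397) = -3970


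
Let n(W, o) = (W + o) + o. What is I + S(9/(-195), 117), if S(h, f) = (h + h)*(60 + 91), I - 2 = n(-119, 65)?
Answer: -61/65 ≈ -0.93846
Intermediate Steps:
n(W, o) = W + 2*o
I = 13 (I = 2 + (-119 + 2*65) = 2 + (-119 + 130) = 2 + 11 = 13)
S(h, f) = 302*h (S(h, f) = (2*h)*151 = 302*h)
I + S(9/(-195), 117) = 13 + 302*(9/(-195)) = 13 + 302*(9*(-1/195)) = 13 + 302*(-3/65) = 13 - 906/65 = -61/65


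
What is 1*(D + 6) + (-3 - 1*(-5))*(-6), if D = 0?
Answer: -6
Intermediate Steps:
1*(D + 6) + (-3 - 1*(-5))*(-6) = 1*(0 + 6) + (-3 - 1*(-5))*(-6) = 1*6 + (-3 + 5)*(-6) = 6 + 2*(-6) = 6 - 12 = -6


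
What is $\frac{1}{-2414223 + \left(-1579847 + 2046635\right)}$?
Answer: $- \frac{1}{1947435} \approx -5.135 \cdot 10^{-7}$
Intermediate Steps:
$\frac{1}{-2414223 + \left(-1579847 + 2046635\right)} = \frac{1}{-2414223 + 466788} = \frac{1}{-1947435} = - \frac{1}{1947435}$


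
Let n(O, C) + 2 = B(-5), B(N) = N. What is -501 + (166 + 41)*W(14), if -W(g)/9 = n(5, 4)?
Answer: 12540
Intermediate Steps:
n(O, C) = -7 (n(O, C) = -2 - 5 = -7)
W(g) = 63 (W(g) = -9*(-7) = 63)
-501 + (166 + 41)*W(14) = -501 + (166 + 41)*63 = -501 + 207*63 = -501 + 13041 = 12540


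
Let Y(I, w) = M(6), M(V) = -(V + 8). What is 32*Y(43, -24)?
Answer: -448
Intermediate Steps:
M(V) = -8 - V (M(V) = -(8 + V) = -8 - V)
Y(I, w) = -14 (Y(I, w) = -8 - 1*6 = -8 - 6 = -14)
32*Y(43, -24) = 32*(-14) = -448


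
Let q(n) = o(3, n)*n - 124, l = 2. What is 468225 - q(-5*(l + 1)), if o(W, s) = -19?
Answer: 468064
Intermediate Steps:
q(n) = -124 - 19*n (q(n) = -19*n - 124 = -124 - 19*n)
468225 - q(-5*(l + 1)) = 468225 - (-124 - (-95)*(2 + 1)) = 468225 - (-124 - (-95)*3) = 468225 - (-124 - 19*(-15)) = 468225 - (-124 + 285) = 468225 - 1*161 = 468225 - 161 = 468064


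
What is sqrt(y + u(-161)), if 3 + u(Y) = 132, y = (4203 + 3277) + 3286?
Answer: sqrt(10895) ≈ 104.38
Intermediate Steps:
y = 10766 (y = 7480 + 3286 = 10766)
u(Y) = 129 (u(Y) = -3 + 132 = 129)
sqrt(y + u(-161)) = sqrt(10766 + 129) = sqrt(10895)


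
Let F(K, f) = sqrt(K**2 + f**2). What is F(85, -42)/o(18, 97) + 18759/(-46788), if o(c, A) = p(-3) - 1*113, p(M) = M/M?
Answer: -6253/15596 - sqrt(8989)/112 ≈ -1.2475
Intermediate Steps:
p(M) = 1
o(c, A) = -112 (o(c, A) = 1 - 1*113 = 1 - 113 = -112)
F(85, -42)/o(18, 97) + 18759/(-46788) = sqrt(85**2 + (-42)**2)/(-112) + 18759/(-46788) = sqrt(7225 + 1764)*(-1/112) + 18759*(-1/46788) = sqrt(8989)*(-1/112) - 6253/15596 = -sqrt(8989)/112 - 6253/15596 = -6253/15596 - sqrt(8989)/112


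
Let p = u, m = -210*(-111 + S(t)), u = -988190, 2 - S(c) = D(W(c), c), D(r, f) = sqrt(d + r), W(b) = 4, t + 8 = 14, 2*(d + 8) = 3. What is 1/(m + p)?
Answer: -394/380328245 - 3*I*sqrt(10)/26622977150 ≈ -1.0359e-6 - 3.5634e-10*I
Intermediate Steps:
d = -13/2 (d = -8 + (1/2)*3 = -8 + 3/2 = -13/2 ≈ -6.5000)
t = 6 (t = -8 + 14 = 6)
D(r, f) = sqrt(-13/2 + r)
S(c) = 2 - I*sqrt(10)/2 (S(c) = 2 - sqrt(-26 + 4*4)/2 = 2 - sqrt(-26 + 16)/2 = 2 - sqrt(-10)/2 = 2 - I*sqrt(10)/2)
m = 22890 + 105*I*sqrt(10) (m = -210*(-111 + (2 - I*sqrt(10)/2)) = -210*(-109 - I*sqrt(10)/2) = 22890 + 105*I*sqrt(10) ≈ 22890.0 + 332.04*I)
p = -988190
1/(m + p) = 1/((22890 + 105*I*sqrt(10)) - 988190) = 1/(-965300 + 105*I*sqrt(10))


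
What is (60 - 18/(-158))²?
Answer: 22553001/6241 ≈ 3613.7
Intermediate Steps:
(60 - 18/(-158))² = (60 - 18*(-1/158))² = (60 + 9/79)² = (4749/79)² = 22553001/6241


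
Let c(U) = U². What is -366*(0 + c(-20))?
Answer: -146400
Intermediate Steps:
-366*(0 + c(-20)) = -366*(0 + (-20)²) = -366*(0 + 400) = -366*400 = -146400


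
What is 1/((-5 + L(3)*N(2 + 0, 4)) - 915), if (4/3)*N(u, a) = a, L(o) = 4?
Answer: -1/908 ≈ -0.0011013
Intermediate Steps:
N(u, a) = 3*a/4
1/((-5 + L(3)*N(2 + 0, 4)) - 915) = 1/((-5 + 4*((¾)*4)) - 915) = 1/((-5 + 4*3) - 915) = 1/((-5 + 12) - 915) = 1/(7 - 915) = 1/(-908) = -1/908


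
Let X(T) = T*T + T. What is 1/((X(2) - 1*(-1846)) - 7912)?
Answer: -1/6060 ≈ -0.00016502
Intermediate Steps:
X(T) = T + T² (X(T) = T² + T = T + T²)
1/((X(2) - 1*(-1846)) - 7912) = 1/((2*(1 + 2) - 1*(-1846)) - 7912) = 1/((2*3 + 1846) - 7912) = 1/((6 + 1846) - 7912) = 1/(1852 - 7912) = 1/(-6060) = -1/6060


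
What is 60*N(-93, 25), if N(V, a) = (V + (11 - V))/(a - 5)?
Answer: 33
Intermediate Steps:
N(V, a) = 11/(-5 + a)
60*N(-93, 25) = 60*(11/(-5 + 25)) = 60*(11/20) = 33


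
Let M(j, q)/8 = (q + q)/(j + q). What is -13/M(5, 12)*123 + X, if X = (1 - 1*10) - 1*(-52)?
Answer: -6309/64 ≈ -98.578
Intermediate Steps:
M(j, q) = 16*q/(j + q) (M(j, q) = 8*((q + q)/(j + q)) = 8*((2*q)/(j + q)) = 8*(2*q/(j + q)) = 16*q/(j + q))
X = 43 (X = (1 - 10) + 52 = -9 + 52 = 43)
-13/M(5, 12)*123 + X = -13/(16*12/(5 + 12))*123 + 43 = -13/(16*12/17)*123 + 43 = -13/(16*12*(1/17))*123 + 43 = -13/192/17*123 + 43 = -13*17/192*123 + 43 = -221/192*123 + 43 = -9061/64 + 43 = -6309/64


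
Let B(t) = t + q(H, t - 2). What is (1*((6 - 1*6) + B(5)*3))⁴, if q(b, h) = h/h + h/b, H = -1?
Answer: 6561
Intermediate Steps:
q(b, h) = 1 + h/b
B(t) = 3 (B(t) = t + (-1 + (t - 2))/(-1) = t - (-1 + (-2 + t)) = t - (-3 + t) = t + (3 - t) = 3)
(1*((6 - 1*6) + B(5)*3))⁴ = (1*((6 - 1*6) + 3*3))⁴ = (1*((6 - 6) + 9))⁴ = (1*(0 + 9))⁴ = (1*9)⁴ = 9⁴ = 6561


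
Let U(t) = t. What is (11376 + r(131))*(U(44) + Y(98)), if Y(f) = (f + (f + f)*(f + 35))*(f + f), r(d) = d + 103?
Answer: 59542813800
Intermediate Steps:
r(d) = 103 + d
Y(f) = 2*f*(f + 2*f*(35 + f)) (Y(f) = (f + (2*f)*(35 + f))*(2*f) = (f + 2*f*(35 + f))*(2*f) = 2*f*(f + 2*f*(35 + f)))
(11376 + r(131))*(U(44) + Y(98)) = (11376 + (103 + 131))*(44 + 98**2*(142 + 4*98)) = (11376 + 234)*(44 + 9604*(142 + 392)) = 11610*(44 + 9604*534) = 11610*(44 + 5128536) = 11610*5128580 = 59542813800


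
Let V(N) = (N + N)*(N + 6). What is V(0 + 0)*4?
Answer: 0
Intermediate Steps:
V(N) = 2*N*(6 + N) (V(N) = (2*N)*(6 + N) = 2*N*(6 + N))
V(0 + 0)*4 = (2*(0 + 0)*(6 + (0 + 0)))*4 = (2*0*(6 + 0))*4 = (2*0*6)*4 = 0*4 = 0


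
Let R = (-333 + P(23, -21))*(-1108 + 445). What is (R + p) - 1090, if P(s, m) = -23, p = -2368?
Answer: 232570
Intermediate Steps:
R = 236028 (R = (-333 - 23)*(-1108 + 445) = -356*(-663) = 236028)
(R + p) - 1090 = (236028 - 2368) - 1090 = 233660 - 1090 = 232570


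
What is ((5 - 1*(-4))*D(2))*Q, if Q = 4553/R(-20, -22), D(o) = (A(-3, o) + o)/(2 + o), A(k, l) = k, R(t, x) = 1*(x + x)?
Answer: 40977/176 ≈ 232.82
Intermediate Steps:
R(t, x) = 2*x (R(t, x) = 1*(2*x) = 2*x)
D(o) = (-3 + o)/(2 + o)
Q = -4553/44 (Q = 4553/((2*(-22))) = 4553/(-44) = 4553*(-1/44) = -4553/44 ≈ -103.48)
((5 - 1*(-4))*D(2))*Q = ((5 - 1*(-4))*((-3 + 2)/(2 + 2)))*(-4553/44) = ((5 + 4)*(-1/4))*(-4553/44) = (9*((¼)*(-1)))*(-4553/44) = (9*(-¼))*(-4553/44) = -9/4*(-4553/44) = 40977/176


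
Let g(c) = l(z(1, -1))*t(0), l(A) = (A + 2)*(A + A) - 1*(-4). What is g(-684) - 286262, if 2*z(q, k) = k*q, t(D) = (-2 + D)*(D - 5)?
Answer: -286237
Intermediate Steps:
t(D) = (-5 + D)*(-2 + D) (t(D) = (-2 + D)*(-5 + D) = (-5 + D)*(-2 + D))
z(q, k) = k*q/2 (z(q, k) = (k*q)/2 = k*q/2)
l(A) = 4 + 2*A*(2 + A) (l(A) = (2 + A)*(2*A) + 4 = 2*A*(2 + A) + 4 = 4 + 2*A*(2 + A))
g(c) = 25 (g(c) = (4 + 2*((½)*(-1)*1)² + 4*((½)*(-1)*1))*(10 + 0² - 7*0) = (4 + 2*(-½)² + 4*(-½))*(10 + 0 + 0) = (4 + 2*(¼) - 2)*10 = (4 + ½ - 2)*10 = (5/2)*10 = 25)
g(-684) - 286262 = 25 - 286262 = -286237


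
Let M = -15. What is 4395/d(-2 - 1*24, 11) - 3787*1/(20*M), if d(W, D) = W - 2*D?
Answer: -94727/1200 ≈ -78.939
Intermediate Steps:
4395/d(-2 - 1*24, 11) - 3787*1/(20*M) = 4395/((-2 - 1*24) - 2*11) - 3787/((2*(-15))*10) = 4395/((-2 - 24) - 22) - 3787/((-30*10)) = 4395/(-26 - 22) - 3787/(-300) = 4395/(-48) - 3787*(-1/300) = 4395*(-1/48) + 3787/300 = -1465/16 + 3787/300 = -94727/1200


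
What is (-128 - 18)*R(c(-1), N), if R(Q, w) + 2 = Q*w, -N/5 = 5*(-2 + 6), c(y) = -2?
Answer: -28908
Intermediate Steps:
N = -100 (N = -25*(-2 + 6) = -25*4 = -5*20 = -100)
R(Q, w) = -2 + Q*w
(-128 - 18)*R(c(-1), N) = (-128 - 18)*(-2 - 2*(-100)) = -146*(-2 + 200) = -146*198 = -28908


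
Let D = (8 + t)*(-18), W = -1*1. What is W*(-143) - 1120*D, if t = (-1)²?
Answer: 181583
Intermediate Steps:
t = 1
W = -1
D = -162 (D = (8 + 1)*(-18) = 9*(-18) = -162)
W*(-143) - 1120*D = -1*(-143) - 1120*(-162) = 143 + 181440 = 181583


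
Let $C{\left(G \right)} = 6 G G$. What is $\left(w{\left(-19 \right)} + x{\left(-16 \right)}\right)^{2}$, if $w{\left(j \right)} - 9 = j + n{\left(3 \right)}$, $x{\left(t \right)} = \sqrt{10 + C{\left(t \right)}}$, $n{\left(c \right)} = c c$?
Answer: $\left(-1 + \sqrt{1546}\right)^{2} \approx 1468.4$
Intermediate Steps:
$n{\left(c \right)} = c^{2}$
$C{\left(G \right)} = 6 G^{2}$
$x{\left(t \right)} = \sqrt{10 + 6 t^{2}}$
$w{\left(j \right)} = 18 + j$ ($w{\left(j \right)} = 9 + \left(j + 3^{2}\right) = 9 + \left(j + 9\right) = 9 + \left(9 + j\right) = 18 + j$)
$\left(w{\left(-19 \right)} + x{\left(-16 \right)}\right)^{2} = \left(\left(18 - 19\right) + \sqrt{10 + 6 \left(-16\right)^{2}}\right)^{2} = \left(-1 + \sqrt{10 + 6 \cdot 256}\right)^{2} = \left(-1 + \sqrt{10 + 1536}\right)^{2} = \left(-1 + \sqrt{1546}\right)^{2}$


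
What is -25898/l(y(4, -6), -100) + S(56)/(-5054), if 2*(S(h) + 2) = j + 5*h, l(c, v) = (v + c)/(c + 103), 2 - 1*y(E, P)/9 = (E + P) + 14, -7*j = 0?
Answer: 22388476/12635 ≈ 1771.9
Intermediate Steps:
j = 0 (j = -⅐*0 = 0)
y(E, P) = -108 - 9*E - 9*P (y(E, P) = 18 - 9*((E + P) + 14) = 18 - 9*(14 + E + P) = 18 + (-126 - 9*E - 9*P) = -108 - 9*E - 9*P)
l(c, v) = (c + v)/(103 + c)
S(h) = -2 + 5*h/2 (S(h) = -2 + (0 + 5*h)/2 = -2 + (5*h)/2 = -2 + 5*h/2)
-25898/l(y(4, -6), -100) + S(56)/(-5054) = -25898*(103 + (-108 - 9*4 - 9*(-6)))/((-108 - 9*4 - 9*(-6)) - 100) + (-2 + (5/2)*56)/(-5054) = -25898*(103 + (-108 - 36 + 54))/((-108 - 36 + 54) - 100) + (-2 + 140)*(-1/5054) = -25898*(103 - 90)/(-90 - 100) + 138*(-1/5054) = -25898/(-190/13) - 69/2527 = -25898*(-13/190) - 69/2527 = 168337/95 - 69/2527 = 22388476/12635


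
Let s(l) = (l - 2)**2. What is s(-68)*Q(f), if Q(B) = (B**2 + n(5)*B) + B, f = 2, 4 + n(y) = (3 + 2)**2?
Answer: 235200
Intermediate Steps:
n(y) = 21 (n(y) = -4 + (3 + 2)**2 = -4 + 5**2 = -4 + 25 = 21)
s(l) = (-2 + l)**2
Q(B) = B**2 + 22*B (Q(B) = (B**2 + 21*B) + B = B**2 + 22*B)
s(-68)*Q(f) = (-2 - 68)**2*(2*(22 + 2)) = (-70)**2*(2*24) = 4900*48 = 235200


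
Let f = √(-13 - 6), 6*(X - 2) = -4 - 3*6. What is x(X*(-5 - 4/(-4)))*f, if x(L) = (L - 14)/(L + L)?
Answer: -11*I*√19/20 ≈ -2.3974*I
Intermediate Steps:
X = -5/3 (X = 2 + (-4 - 3*6)/6 = 2 + (-4 - 18)/6 = 2 + (⅙)*(-22) = 2 - 11/3 = -5/3 ≈ -1.6667)
x(L) = (-14 + L)/(2*L) (x(L) = (-14 + L)/((2*L)) = (-14 + L)*(1/(2*L)) = (-14 + L)/(2*L))
f = I*√19 (f = √(-19) = I*√19 ≈ 4.3589*I)
x(X*(-5 - 4/(-4)))*f = ((-14 - 5*(-5 - 4/(-4))/3)/(2*((-5*(-5 - 4/(-4))/3))))*(I*√19) = ((-14 - 5*(-5 - 4*(-¼))/3)/(2*((-5*(-5 - 4*(-¼))/3))))*(I*√19) = ((-14 - 5*(-5 + 1)/3)/(2*((-5*(-5 + 1)/3))))*(I*√19) = ((-14 - 5/3*(-4))/(2*((-5/3*(-4)))))*(I*√19) = ((-14 + 20/3)/(2*(20/3)))*(I*√19) = ((½)*(3/20)*(-22/3))*(I*√19) = -11*I*√19/20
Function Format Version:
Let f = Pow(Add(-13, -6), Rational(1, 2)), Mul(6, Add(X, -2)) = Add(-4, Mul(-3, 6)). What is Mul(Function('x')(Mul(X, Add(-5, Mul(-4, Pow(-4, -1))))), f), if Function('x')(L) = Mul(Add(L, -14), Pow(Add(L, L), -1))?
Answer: Mul(Rational(-11, 20), I, Pow(19, Rational(1, 2))) ≈ Mul(-2.3974, I)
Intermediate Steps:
X = Rational(-5, 3) (X = Add(2, Mul(Rational(1, 6), Add(-4, Mul(-3, 6)))) = Add(2, Mul(Rational(1, 6), Add(-4, -18))) = Add(2, Mul(Rational(1, 6), -22)) = Add(2, Rational(-11, 3)) = Rational(-5, 3) ≈ -1.6667)
Function('x')(L) = Mul(Rational(1, 2), Pow(L, -1), Add(-14, L)) (Function('x')(L) = Mul(Add(-14, L), Pow(Mul(2, L), -1)) = Mul(Add(-14, L), Mul(Rational(1, 2), Pow(L, -1))) = Mul(Rational(1, 2), Pow(L, -1), Add(-14, L)))
f = Mul(I, Pow(19, Rational(1, 2))) (f = Pow(-19, Rational(1, 2)) = Mul(I, Pow(19, Rational(1, 2))) ≈ Mul(4.3589, I))
Mul(Function('x')(Mul(X, Add(-5, Mul(-4, Pow(-4, -1))))), f) = Mul(Mul(Rational(1, 2), Pow(Mul(Rational(-5, 3), Add(-5, Mul(-4, Pow(-4, -1)))), -1), Add(-14, Mul(Rational(-5, 3), Add(-5, Mul(-4, Pow(-4, -1)))))), Mul(I, Pow(19, Rational(1, 2)))) = Mul(Mul(Rational(1, 2), Pow(Mul(Rational(-5, 3), Add(-5, Mul(-4, Rational(-1, 4)))), -1), Add(-14, Mul(Rational(-5, 3), Add(-5, Mul(-4, Rational(-1, 4)))))), Mul(I, Pow(19, Rational(1, 2)))) = Mul(Mul(Rational(1, 2), Pow(Mul(Rational(-5, 3), Add(-5, 1)), -1), Add(-14, Mul(Rational(-5, 3), Add(-5, 1)))), Mul(I, Pow(19, Rational(1, 2)))) = Mul(Mul(Rational(1, 2), Pow(Mul(Rational(-5, 3), -4), -1), Add(-14, Mul(Rational(-5, 3), -4))), Mul(I, Pow(19, Rational(1, 2)))) = Mul(Mul(Rational(1, 2), Pow(Rational(20, 3), -1), Add(-14, Rational(20, 3))), Mul(I, Pow(19, Rational(1, 2)))) = Mul(Mul(Rational(1, 2), Rational(3, 20), Rational(-22, 3)), Mul(I, Pow(19, Rational(1, 2)))) = Mul(Rational(-11, 20), Mul(I, Pow(19, Rational(1, 2)))) = Mul(Rational(-11, 20), I, Pow(19, Rational(1, 2)))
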